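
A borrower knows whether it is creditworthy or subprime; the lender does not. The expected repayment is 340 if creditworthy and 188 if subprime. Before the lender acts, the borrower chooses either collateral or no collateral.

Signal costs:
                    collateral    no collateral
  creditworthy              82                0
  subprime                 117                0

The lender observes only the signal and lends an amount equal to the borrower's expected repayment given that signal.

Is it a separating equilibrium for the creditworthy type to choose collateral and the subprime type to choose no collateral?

No

If types separate, collateral earns payment 340 and no collateral earns 188.
Creditworthy: collateral gives 340 − 82 = 258; no collateral gives 188 − 0 = 188. No deviation. ✓
Subprime: no collateral gives 188 − 0 = 188; collateral gives 340 − 117 = 223. Would deviate. ✗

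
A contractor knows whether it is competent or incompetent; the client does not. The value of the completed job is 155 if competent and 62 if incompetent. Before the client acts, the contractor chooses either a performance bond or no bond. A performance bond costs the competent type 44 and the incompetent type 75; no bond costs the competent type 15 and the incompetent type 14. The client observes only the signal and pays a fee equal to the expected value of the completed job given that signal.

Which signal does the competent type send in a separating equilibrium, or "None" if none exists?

None

Try competent → bond, incompetent → no bond:
  Under separation the client infers type exactly: bond → competent (pays 155), no bond → incompetent (pays 62).
  Competent: bond gives 155 − 44 = 111; no bond gives 62 − 15 = 47. No deviation. ✓
  Incompetent: no bond gives 62 − 14 = 48; bond gives 155 − 75 = 80. Would deviate. ✗
Try competent → no bond, incompetent → bond:
  Under separation the client infers type exactly: no bond → competent (pays 155), bond → incompetent (pays 62).
  Competent: no bond gives 155 − 15 = 140; bond gives 62 − 44 = 18. No deviation. ✓
  Incompetent: bond gives 62 − 75 = -13; no bond gives 155 − 14 = 141. Would deviate. ✗
Neither assignment is incentive-compatible.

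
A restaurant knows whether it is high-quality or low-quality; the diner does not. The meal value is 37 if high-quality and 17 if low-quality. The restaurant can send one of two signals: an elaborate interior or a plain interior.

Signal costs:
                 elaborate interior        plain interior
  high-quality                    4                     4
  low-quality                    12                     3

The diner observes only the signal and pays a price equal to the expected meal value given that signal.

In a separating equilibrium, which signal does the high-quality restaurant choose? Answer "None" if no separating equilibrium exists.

None

Try high-quality → elaborate interior, low-quality → plain interior:
  If types separate, elaborate interior earns payment 37 and plain interior earns 17.
  High-quality: elaborate interior gives 37 − 4 = 33; plain interior gives 17 − 4 = 13. No deviation. ✓
  Low-quality: plain interior gives 17 − 3 = 14; elaborate interior gives 37 − 12 = 25. Would deviate. ✗
Try high-quality → plain interior, low-quality → elaborate interior:
  If types separate, plain interior earns payment 37 and elaborate interior earns 17.
  High-quality: plain interior gives 37 − 4 = 33; elaborate interior gives 17 − 4 = 13. No deviation. ✓
  Low-quality: elaborate interior gives 17 − 12 = 5; plain interior gives 37 − 3 = 34. Would deviate. ✗
Neither assignment is incentive-compatible.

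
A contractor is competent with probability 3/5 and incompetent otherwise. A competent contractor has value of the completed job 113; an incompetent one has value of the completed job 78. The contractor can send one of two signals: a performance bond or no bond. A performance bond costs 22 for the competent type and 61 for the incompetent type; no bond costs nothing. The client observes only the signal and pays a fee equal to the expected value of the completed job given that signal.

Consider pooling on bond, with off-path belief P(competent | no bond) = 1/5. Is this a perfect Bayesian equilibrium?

No

On the equilibrium path (bond) the client holds the prior 3/5 and pays 3/5·113 + 2/5·78 = 99. Off-path (no bond) belief 1/5 gives 1/5·113 + 4/5·78 = 85.
Competent: bond gives 99 − 22 = 77; no bond gives 85 − 0 = 85. Deviates. ✗
Incompetent: bond gives 99 − 61 = 38; no bond gives 85 − 0 = 85. Deviates. ✗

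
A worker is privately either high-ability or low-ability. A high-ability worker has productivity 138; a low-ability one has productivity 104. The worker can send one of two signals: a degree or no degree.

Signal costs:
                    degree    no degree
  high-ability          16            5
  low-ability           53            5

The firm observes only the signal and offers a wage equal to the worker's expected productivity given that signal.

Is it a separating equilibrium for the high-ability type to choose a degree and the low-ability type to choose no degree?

If types separate, degree earns payment 138 and no degree earns 104.
High-ability: degree gives 138 − 16 = 122; no degree gives 104 − 5 = 99. No deviation. ✓
Low-ability: no degree gives 104 − 5 = 99; degree gives 138 − 53 = 85. No deviation. ✓
Neither type gains from mimicking the other.

Yes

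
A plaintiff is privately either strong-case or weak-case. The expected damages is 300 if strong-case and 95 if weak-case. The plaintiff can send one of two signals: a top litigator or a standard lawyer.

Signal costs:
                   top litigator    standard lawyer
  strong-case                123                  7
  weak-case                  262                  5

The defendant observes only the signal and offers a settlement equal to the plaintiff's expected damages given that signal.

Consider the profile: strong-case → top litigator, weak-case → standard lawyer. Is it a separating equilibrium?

Yes

If types separate, top litigator earns payment 300 and standard lawyer earns 95.
Strong-case: top litigator gives 300 − 123 = 177; standard lawyer gives 95 − 7 = 88. No deviation. ✓
Weak-case: standard lawyer gives 95 − 5 = 90; top litigator gives 300 − 262 = 38. No deviation. ✓
Neither type gains from mimicking the other.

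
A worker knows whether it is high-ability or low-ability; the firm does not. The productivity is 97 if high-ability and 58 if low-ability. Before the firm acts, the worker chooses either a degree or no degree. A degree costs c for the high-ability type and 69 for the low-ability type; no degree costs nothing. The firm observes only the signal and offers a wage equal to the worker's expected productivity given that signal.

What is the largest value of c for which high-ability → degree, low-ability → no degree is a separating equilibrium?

39

Under separation: degree → high-ability (pays 97); no degree → low-ability (pays 58).
Low-ability: 58 − 0 = 58 ≥ 97 − 69 = 28. Holds regardless of c. ✓
High-ability: 97 − c ≥ 58 − 0, so c ≤ 97 − 58 = 39.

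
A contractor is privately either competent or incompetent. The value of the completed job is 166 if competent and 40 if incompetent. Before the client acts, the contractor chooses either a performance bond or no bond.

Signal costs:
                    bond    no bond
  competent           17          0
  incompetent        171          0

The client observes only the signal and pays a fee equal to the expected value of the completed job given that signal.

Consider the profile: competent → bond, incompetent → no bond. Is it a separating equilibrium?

Yes

Under separation the client infers type exactly: bond → competent (pays 166), no bond → incompetent (pays 40).
Competent: bond gives 166 − 17 = 149; no bond gives 40 − 0 = 40. No deviation. ✓
Incompetent: no bond gives 40 − 0 = 40; bond gives 166 − 171 = -5. No deviation. ✓
Both incentive constraints hold.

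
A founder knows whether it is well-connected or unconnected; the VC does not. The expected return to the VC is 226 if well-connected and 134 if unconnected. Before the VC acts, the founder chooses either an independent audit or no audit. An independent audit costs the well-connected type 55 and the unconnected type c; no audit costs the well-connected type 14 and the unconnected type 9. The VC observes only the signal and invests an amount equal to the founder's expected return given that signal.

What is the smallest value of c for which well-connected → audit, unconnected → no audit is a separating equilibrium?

Under separation: audit → well-connected (pays 226); no audit → unconnected (pays 134).
Well-connected: 226 − 55 = 171 ≥ 134 − 14 = 120. Holds regardless of c. ✓
Unconnected: 134 − 9 ≥ 226 − c, so c ≥ 226 − 125 = 101.

101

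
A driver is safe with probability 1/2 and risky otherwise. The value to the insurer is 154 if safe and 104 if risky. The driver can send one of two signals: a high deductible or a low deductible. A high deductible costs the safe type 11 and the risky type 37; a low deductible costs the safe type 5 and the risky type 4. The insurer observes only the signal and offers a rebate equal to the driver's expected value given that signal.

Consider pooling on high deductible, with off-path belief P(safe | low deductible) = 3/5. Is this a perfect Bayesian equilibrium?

At the pooled signal (high deductible) the insurer holds the prior 1/2 and pays 1/2·154 + 1/2·104 = 129. Off-path (low deductible) belief 3/5 gives 3/5·154 + 2/5·104 = 134.
Safe: high deductible gives 129 − 11 = 118; low deductible gives 134 − 5 = 129. Deviates. ✗
Risky: high deductible gives 129 − 37 = 92; low deductible gives 134 − 4 = 130. Deviates. ✗

No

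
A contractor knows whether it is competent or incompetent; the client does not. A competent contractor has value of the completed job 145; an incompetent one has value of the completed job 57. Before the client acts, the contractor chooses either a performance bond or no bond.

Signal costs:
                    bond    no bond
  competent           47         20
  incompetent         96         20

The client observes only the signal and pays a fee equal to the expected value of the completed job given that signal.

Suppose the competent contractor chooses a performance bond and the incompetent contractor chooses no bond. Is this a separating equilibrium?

No

Under separation the client infers type exactly: bond → competent (pays 145), no bond → incompetent (pays 57).
Competent: bond gives 145 − 47 = 98; no bond gives 57 − 20 = 37. No deviation. ✓
Incompetent: no bond gives 57 − 20 = 37; bond gives 145 − 96 = 49. Would deviate. ✗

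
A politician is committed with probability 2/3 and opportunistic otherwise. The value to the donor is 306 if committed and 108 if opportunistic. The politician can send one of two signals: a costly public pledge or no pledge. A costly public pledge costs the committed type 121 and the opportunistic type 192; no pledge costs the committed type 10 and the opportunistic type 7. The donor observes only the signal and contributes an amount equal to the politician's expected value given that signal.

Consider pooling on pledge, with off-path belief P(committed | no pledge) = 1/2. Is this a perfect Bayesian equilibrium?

On the equilibrium path (pledge) the donor holds the prior 2/3 and pays 2/3·306 + 1/3·108 = 240. Off-path (no pledge) belief 1/2 gives 1/2·306 + 1/2·108 = 207.
Committed: pledge gives 240 − 121 = 119; no pledge gives 207 − 10 = 197. Deviates. ✗
Opportunistic: pledge gives 240 − 192 = 48; no pledge gives 207 − 7 = 200. Deviates. ✗

No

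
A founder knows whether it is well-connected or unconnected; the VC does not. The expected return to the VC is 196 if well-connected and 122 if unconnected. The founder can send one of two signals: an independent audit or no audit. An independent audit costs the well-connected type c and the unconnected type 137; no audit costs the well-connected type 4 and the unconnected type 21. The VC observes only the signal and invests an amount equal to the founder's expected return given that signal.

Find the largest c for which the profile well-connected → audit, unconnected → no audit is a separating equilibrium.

Under separation: audit → well-connected (pays 196); no audit → unconnected (pays 122).
Unconnected: 122 − 21 = 101 ≥ 196 − 137 = 59. Holds regardless of c. ✓
Well-connected: 196 − c ≥ 122 − 4, so c ≤ 196 − 118 = 78.

78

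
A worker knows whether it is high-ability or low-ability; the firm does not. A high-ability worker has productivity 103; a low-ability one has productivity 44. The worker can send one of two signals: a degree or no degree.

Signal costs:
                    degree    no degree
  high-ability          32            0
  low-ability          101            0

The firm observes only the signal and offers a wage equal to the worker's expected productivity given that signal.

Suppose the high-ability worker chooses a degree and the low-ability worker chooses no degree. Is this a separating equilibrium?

If types separate, degree earns payment 103 and no degree earns 44.
High-ability: degree gives 103 − 32 = 71; no degree gives 44 − 0 = 44. No deviation. ✓
Low-ability: no degree gives 44 − 0 = 44; degree gives 103 − 101 = 2. No deviation. ✓
Neither type gains from mimicking the other.

Yes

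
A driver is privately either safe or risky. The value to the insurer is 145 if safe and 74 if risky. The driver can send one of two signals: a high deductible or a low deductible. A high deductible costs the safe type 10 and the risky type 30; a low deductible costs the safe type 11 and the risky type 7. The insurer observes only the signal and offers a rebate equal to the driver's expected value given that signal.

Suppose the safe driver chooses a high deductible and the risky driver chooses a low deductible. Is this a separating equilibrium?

No

Under separation the insurer infers type exactly: high deductible → safe (pays 145), low deductible → risky (pays 74).
Safe: high deductible gives 145 − 10 = 135; low deductible gives 74 − 11 = 63. No deviation. ✓
Risky: low deductible gives 74 − 7 = 67; high deductible gives 145 − 30 = 115. Would deviate. ✗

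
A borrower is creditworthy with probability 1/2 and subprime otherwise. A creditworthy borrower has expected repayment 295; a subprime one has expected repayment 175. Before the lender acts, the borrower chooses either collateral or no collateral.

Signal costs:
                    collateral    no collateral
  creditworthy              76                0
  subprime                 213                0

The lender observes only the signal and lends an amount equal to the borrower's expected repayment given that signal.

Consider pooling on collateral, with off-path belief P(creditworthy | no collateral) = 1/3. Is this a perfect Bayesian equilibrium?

No

At the pooled signal (collateral) the lender holds the prior 1/2 and pays 1/2·295 + 1/2·175 = 235. Off-path (no collateral) belief 1/3 gives 1/3·295 + 2/3·175 = 215.
Creditworthy: collateral gives 235 − 76 = 159; no collateral gives 215 − 0 = 215. Deviates. ✗
Subprime: collateral gives 235 − 213 = 22; no collateral gives 215 − 0 = 215. Deviates. ✗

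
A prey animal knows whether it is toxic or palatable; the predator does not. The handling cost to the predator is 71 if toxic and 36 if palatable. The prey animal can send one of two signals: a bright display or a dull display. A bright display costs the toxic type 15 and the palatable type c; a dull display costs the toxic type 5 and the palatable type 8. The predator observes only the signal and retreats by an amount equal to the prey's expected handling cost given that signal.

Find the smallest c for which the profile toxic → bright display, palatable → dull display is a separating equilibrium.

Under separation: bright display → toxic (pays 71); dull display → palatable (pays 36).
Toxic: 71 − 15 = 56 ≥ 36 − 5 = 31. Holds regardless of c. ✓
Palatable: 36 − 8 ≥ 71 − c, so c ≥ 71 − 28 = 43.

43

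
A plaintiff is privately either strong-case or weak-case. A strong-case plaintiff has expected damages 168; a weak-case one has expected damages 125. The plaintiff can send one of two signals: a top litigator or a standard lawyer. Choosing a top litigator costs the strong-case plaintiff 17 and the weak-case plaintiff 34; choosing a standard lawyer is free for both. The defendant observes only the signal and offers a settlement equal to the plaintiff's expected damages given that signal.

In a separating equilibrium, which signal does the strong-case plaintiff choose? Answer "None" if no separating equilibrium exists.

Try strong-case → top litigator, weak-case → standard lawyer:
  If types separate, top litigator earns payment 168 and standard lawyer earns 125.
  Strong-case: top litigator gives 168 − 17 = 151; standard lawyer gives 125 − 0 = 125. No deviation. ✓
  Weak-case: standard lawyer gives 125 − 0 = 125; top litigator gives 168 − 34 = 134. Would deviate. ✗
Try strong-case → standard lawyer, weak-case → top litigator:
  If types separate, standard lawyer earns payment 168 and top litigator earns 125.
  Strong-case: standard lawyer gives 168 − 0 = 168; top litigator gives 125 − 17 = 108. No deviation. ✓
  Weak-case: top litigator gives 125 − 34 = 91; standard lawyer gives 168 − 0 = 168. Would deviate. ✗
Neither assignment is incentive-compatible.

None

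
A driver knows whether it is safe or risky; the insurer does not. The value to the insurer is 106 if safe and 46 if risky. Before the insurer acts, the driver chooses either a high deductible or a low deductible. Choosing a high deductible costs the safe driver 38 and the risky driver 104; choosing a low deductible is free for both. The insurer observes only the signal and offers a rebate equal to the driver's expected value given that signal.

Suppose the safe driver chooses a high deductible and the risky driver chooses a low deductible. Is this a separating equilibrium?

Yes

If types separate, high deductible earns payment 106 and low deductible earns 46.
Safe: high deductible gives 106 − 38 = 68; low deductible gives 46 − 0 = 46. No deviation. ✓
Risky: low deductible gives 46 − 0 = 46; high deductible gives 106 − 104 = 2. No deviation. ✓
Both incentive constraints hold.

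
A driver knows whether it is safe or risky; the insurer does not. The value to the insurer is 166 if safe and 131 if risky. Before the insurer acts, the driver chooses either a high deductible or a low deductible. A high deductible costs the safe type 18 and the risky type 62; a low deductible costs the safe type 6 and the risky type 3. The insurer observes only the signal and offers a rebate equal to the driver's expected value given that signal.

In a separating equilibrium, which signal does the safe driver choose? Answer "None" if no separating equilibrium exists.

Try safe → high deductible, risky → low deductible:
  Under separation the insurer infers type exactly: high deductible → safe (pays 166), low deductible → risky (pays 131).
  Safe: high deductible gives 166 − 18 = 148; low deductible gives 131 − 6 = 125. No deviation. ✓
  Risky: low deductible gives 131 − 3 = 128; high deductible gives 166 − 62 = 104. No deviation. ✓
Both hold — the safe type sends high deductible.

high deductible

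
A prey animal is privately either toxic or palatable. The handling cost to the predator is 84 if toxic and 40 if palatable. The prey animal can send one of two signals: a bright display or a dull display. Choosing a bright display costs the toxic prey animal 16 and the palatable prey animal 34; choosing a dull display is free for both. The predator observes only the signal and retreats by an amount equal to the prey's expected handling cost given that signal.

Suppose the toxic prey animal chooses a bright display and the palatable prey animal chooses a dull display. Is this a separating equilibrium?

No

If types separate, bright display earns payment 84 and dull display earns 40.
Toxic: bright display gives 84 − 16 = 68; dull display gives 40 − 0 = 40. No deviation. ✓
Palatable: dull display gives 40 − 0 = 40; bright display gives 84 − 34 = 50. Would deviate. ✗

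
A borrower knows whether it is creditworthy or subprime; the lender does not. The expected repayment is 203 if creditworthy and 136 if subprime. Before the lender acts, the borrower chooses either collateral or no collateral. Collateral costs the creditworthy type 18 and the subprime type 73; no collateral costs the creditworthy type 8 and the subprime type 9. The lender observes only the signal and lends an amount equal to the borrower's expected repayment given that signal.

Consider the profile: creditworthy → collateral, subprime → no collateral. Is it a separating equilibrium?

If types separate, collateral earns payment 203 and no collateral earns 136.
Creditworthy: collateral gives 203 − 18 = 185; no collateral gives 136 − 8 = 128. No deviation. ✓
Subprime: no collateral gives 136 − 9 = 127; collateral gives 203 − 73 = 130. Would deviate. ✗

No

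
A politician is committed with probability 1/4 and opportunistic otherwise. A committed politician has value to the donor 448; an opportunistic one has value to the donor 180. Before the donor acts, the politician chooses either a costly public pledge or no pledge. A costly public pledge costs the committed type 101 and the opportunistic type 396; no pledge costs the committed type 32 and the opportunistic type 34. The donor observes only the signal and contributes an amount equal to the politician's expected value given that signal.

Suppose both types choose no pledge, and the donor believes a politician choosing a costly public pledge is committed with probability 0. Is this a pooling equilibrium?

Yes

At the pooled signal (no pledge) the donor holds the prior 1/4 and pays 1/4·448 + 3/4·180 = 247. Off-path (pledge) belief 0 gives 0·448 + 1·180 = 180.
Committed: no pledge gives 247 − 32 = 215; pledge gives 180 − 101 = 79. Stays. ✓
Opportunistic: no pledge gives 247 − 34 = 213; pledge gives 180 − 396 = -216. Stays. ✓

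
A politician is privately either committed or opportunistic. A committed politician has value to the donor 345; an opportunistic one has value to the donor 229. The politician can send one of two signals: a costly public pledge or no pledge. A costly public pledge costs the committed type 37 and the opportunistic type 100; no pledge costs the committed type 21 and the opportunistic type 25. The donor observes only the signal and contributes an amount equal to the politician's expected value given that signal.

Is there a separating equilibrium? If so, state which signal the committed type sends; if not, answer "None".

None

Try committed → pledge, opportunistic → no pledge:
  If types separate, pledge earns payment 345 and no pledge earns 229.
  Committed: pledge gives 345 − 37 = 308; no pledge gives 229 − 21 = 208. No deviation. ✓
  Opportunistic: no pledge gives 229 − 25 = 204; pledge gives 345 − 100 = 245. Would deviate. ✗
Try committed → no pledge, opportunistic → pledge:
  If types separate, no pledge earns payment 345 and pledge earns 229.
  Committed: no pledge gives 345 − 21 = 324; pledge gives 229 − 37 = 192. No deviation. ✓
  Opportunistic: pledge gives 229 − 100 = 129; no pledge gives 345 − 25 = 320. Would deviate. ✗
Neither assignment is incentive-compatible.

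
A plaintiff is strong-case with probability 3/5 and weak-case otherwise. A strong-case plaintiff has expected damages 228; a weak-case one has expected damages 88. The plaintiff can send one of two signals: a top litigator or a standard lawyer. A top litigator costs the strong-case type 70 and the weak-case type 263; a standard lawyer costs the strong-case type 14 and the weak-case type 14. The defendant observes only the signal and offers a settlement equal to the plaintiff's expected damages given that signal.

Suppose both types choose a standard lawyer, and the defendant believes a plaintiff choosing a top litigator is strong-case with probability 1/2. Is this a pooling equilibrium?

Yes

On the equilibrium path (standard lawyer) the defendant holds the prior 3/5 and pays 3/5·228 + 2/5·88 = 172. Off-path (top litigator) belief 1/2 gives 1/2·228 + 1/2·88 = 158.
Strong-case: standard lawyer gives 172 − 14 = 158; top litigator gives 158 − 70 = 88. Stays. ✓
Weak-case: standard lawyer gives 172 − 14 = 158; top litigator gives 158 − 263 = -105. Stays. ✓
Beliefs are Bayes-consistent on-path and both types best-respond.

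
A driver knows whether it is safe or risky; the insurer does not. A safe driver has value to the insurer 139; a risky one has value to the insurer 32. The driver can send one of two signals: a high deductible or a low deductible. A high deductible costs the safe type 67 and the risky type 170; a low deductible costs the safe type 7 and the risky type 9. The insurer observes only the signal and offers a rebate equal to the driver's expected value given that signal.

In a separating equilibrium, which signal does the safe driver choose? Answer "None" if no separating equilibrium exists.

high deductible

Try safe → high deductible, risky → low deductible:
  If types separate, high deductible earns payment 139 and low deductible earns 32.
  Safe: high deductible gives 139 − 67 = 72; low deductible gives 32 − 7 = 25. No deviation. ✓
  Risky: low deductible gives 32 − 9 = 23; high deductible gives 139 − 170 = -31. No deviation. ✓
Both hold — the safe type sends high deductible.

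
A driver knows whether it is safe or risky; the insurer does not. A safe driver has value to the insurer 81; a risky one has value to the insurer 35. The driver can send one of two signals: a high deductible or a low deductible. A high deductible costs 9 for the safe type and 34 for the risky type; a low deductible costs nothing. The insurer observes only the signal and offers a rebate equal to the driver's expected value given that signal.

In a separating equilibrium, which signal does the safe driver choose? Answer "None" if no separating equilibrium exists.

Try safe → high deductible, risky → low deductible:
  If types separate, high deductible earns payment 81 and low deductible earns 35.
  Safe: high deductible gives 81 − 9 = 72; low deductible gives 35 − 0 = 35. No deviation. ✓
  Risky: low deductible gives 35 − 0 = 35; high deductible gives 81 − 34 = 47. Would deviate. ✗
Try safe → low deductible, risky → high deductible:
  If types separate, low deductible earns payment 81 and high deductible earns 35.
  Safe: low deductible gives 81 − 0 = 81; high deductible gives 35 − 9 = 26. No deviation. ✓
  Risky: high deductible gives 35 − 34 = 1; low deductible gives 81 − 0 = 81. Would deviate. ✗
Neither assignment is incentive-compatible.

None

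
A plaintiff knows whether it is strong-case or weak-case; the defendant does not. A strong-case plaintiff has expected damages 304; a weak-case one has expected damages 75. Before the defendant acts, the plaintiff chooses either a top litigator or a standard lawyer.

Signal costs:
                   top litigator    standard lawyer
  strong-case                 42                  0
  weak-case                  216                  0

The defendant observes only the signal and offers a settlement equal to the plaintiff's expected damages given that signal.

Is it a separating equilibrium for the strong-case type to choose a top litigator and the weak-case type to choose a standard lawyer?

No

If types separate, top litigator earns payment 304 and standard lawyer earns 75.
Strong-case: top litigator gives 304 − 42 = 262; standard lawyer gives 75 − 0 = 75. No deviation. ✓
Weak-case: standard lawyer gives 75 − 0 = 75; top litigator gives 304 − 216 = 88. Would deviate. ✗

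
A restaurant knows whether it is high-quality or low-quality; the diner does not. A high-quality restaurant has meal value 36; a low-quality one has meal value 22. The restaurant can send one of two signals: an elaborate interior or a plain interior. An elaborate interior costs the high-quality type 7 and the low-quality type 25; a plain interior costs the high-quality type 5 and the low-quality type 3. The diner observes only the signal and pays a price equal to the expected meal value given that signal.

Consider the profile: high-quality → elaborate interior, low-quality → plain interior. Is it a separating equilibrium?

Yes

If types separate, elaborate interior earns payment 36 and plain interior earns 22.
High-quality: elaborate interior gives 36 − 7 = 29; plain interior gives 22 − 5 = 17. No deviation. ✓
Low-quality: plain interior gives 22 − 3 = 19; elaborate interior gives 36 − 25 = 11. No deviation. ✓
Neither type gains from mimicking the other.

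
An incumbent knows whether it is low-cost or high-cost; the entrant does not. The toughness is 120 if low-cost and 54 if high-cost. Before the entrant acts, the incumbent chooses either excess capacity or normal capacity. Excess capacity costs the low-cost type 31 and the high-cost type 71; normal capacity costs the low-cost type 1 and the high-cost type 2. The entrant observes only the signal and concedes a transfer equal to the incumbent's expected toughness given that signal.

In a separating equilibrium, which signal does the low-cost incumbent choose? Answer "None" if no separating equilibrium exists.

Try low-cost → excess capacity, high-cost → normal capacity:
  If types separate, excess capacity earns payment 120 and normal capacity earns 54.
  Low-cost: excess capacity gives 120 − 31 = 89; normal capacity gives 54 − 1 = 53. No deviation. ✓
  High-cost: normal capacity gives 54 − 2 = 52; excess capacity gives 120 − 71 = 49. No deviation. ✓
Both hold — the low-cost type sends excess capacity.

excess capacity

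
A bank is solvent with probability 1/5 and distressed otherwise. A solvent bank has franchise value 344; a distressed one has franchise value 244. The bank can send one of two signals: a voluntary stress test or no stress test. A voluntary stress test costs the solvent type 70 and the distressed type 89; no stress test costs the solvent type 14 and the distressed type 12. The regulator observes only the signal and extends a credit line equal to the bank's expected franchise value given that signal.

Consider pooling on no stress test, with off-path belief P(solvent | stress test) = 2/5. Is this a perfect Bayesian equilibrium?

At the pooled signal (no stress test) the regulator holds the prior 1/5 and pays 1/5·344 + 4/5·244 = 264. Off-path (stress test) belief 2/5 gives 2/5·344 + 3/5·244 = 284.
Solvent: no stress test gives 264 − 14 = 250; stress test gives 284 − 70 = 214. Stays. ✓
Distressed: no stress test gives 264 − 12 = 252; stress test gives 284 − 89 = 195. Stays. ✓

Yes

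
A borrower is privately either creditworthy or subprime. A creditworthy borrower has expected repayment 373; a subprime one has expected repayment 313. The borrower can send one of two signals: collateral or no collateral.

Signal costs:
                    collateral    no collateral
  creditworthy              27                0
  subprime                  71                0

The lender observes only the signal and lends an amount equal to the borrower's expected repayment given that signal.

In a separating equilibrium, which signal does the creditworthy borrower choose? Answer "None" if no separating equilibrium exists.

collateral

Try creditworthy → collateral, subprime → no collateral:
  If types separate, collateral earns payment 373 and no collateral earns 313.
  Creditworthy: collateral gives 373 − 27 = 346; no collateral gives 313 − 0 = 313. No deviation. ✓
  Subprime: no collateral gives 313 − 0 = 313; collateral gives 373 − 71 = 302. No deviation. ✓
Both hold — the creditworthy type sends collateral.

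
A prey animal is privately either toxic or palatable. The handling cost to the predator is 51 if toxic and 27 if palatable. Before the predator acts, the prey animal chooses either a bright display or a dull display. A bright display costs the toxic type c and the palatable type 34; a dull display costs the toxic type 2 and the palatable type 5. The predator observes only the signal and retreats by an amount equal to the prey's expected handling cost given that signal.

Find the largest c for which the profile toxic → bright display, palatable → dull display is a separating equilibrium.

26

Under separation: bright display → toxic (pays 51); dull display → palatable (pays 27).
Palatable: 27 − 5 = 22 ≥ 51 − 34 = 17. Holds regardless of c. ✓
Toxic: 51 − c ≥ 27 − 2, so c ≤ 51 − 25 = 26.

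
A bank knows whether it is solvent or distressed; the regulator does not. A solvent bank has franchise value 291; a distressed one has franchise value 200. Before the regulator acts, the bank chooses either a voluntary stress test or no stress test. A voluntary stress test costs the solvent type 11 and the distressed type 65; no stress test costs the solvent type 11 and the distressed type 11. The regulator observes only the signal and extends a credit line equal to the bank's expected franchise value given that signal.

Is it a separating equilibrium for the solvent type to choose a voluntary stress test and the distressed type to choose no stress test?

If types separate, stress test earns payment 291 and no stress test earns 200.
Solvent: stress test gives 291 − 11 = 280; no stress test gives 200 − 11 = 189. No deviation. ✓
Distressed: no stress test gives 200 − 11 = 189; stress test gives 291 − 65 = 226. Would deviate. ✗

No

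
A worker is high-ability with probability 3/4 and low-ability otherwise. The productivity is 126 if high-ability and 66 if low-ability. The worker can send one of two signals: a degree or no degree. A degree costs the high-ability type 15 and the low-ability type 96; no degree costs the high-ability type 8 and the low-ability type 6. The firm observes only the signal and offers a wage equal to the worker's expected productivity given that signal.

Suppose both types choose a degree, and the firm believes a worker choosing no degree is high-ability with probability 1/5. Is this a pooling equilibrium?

At the pooled signal (degree) the firm holds the prior 3/4 and pays 3/4·126 + 1/4·66 = 111. Off-path (no degree) belief 1/5 gives 1/5·126 + 4/5·66 = 78.
High-ability: degree gives 111 − 15 = 96; no degree gives 78 − 8 = 70. Stays. ✓
Low-ability: degree gives 111 − 96 = 15; no degree gives 78 − 6 = 72. Deviates. ✗

No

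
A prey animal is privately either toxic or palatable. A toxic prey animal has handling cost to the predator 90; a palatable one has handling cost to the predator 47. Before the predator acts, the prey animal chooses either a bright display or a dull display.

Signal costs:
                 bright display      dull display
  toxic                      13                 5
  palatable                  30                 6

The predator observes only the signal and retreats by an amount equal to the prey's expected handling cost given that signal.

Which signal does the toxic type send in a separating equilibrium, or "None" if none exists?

None

Try toxic → bright display, palatable → dull display:
  Under separation the predator infers type exactly: bright display → toxic (pays 90), dull display → palatable (pays 47).
  Toxic: bright display gives 90 − 13 = 77; dull display gives 47 − 5 = 42. No deviation. ✓
  Palatable: dull display gives 47 − 6 = 41; bright display gives 90 − 30 = 60. Would deviate. ✗
Try toxic → dull display, palatable → bright display:
  Under separation the predator infers type exactly: dull display → toxic (pays 90), bright display → palatable (pays 47).
  Toxic: dull display gives 90 − 5 = 85; bright display gives 47 − 13 = 34. No deviation. ✓
  Palatable: bright display gives 47 − 30 = 17; dull display gives 90 − 6 = 84. Would deviate. ✗
Neither assignment is incentive-compatible.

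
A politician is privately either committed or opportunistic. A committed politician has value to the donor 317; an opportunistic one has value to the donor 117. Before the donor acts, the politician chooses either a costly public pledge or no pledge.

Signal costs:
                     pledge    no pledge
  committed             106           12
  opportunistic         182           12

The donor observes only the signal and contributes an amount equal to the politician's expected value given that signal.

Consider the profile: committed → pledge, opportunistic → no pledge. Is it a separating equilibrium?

If types separate, pledge earns payment 317 and no pledge earns 117.
Committed: pledge gives 317 − 106 = 211; no pledge gives 117 − 12 = 105. No deviation. ✓
Opportunistic: no pledge gives 117 − 12 = 105; pledge gives 317 − 182 = 135. Would deviate. ✗

No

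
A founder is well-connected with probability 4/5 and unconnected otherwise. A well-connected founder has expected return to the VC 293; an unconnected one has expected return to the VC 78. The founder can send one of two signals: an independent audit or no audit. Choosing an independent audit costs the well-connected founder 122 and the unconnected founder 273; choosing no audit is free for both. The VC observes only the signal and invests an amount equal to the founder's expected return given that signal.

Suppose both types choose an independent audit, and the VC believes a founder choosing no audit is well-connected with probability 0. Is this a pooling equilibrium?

On the equilibrium path (audit) the VC holds the prior 4/5 and pays 4/5·293 + 1/5·78 = 250. Off-path (no audit) belief 0 gives 0·293 + 1·78 = 78.
Well-connected: audit gives 250 − 122 = 128; no audit gives 78 − 0 = 78. Stays. ✓
Unconnected: audit gives 250 − 273 = -23; no audit gives 78 − 0 = 78. Deviates. ✗

No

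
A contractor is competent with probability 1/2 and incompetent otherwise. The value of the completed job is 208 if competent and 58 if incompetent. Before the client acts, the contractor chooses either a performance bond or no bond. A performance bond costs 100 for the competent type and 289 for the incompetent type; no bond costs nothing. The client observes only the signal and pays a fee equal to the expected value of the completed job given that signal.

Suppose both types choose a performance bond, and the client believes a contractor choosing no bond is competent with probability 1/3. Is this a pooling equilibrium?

At the pooled signal (bond) the client holds the prior 1/2 and pays 1/2·208 + 1/2·58 = 133. Off-path (no bond) belief 1/3 gives 1/3·208 + 2/3·58 = 108.
Competent: bond gives 133 − 100 = 33; no bond gives 108 − 0 = 108. Deviates. ✗
Incompetent: bond gives 133 − 289 = -156; no bond gives 108 − 0 = 108. Deviates. ✗

No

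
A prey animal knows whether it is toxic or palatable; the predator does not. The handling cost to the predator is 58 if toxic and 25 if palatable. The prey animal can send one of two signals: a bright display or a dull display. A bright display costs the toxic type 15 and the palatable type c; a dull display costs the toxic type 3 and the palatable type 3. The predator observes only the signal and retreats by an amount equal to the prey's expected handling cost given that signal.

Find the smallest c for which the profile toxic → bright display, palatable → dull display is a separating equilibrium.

36

Under separation: bright display → toxic (pays 58); dull display → palatable (pays 25).
Toxic: 58 − 15 = 43 ≥ 25 − 3 = 22. Holds regardless of c. ✓
Palatable: 25 − 3 ≥ 58 − c, so c ≥ 58 − 22 = 36.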